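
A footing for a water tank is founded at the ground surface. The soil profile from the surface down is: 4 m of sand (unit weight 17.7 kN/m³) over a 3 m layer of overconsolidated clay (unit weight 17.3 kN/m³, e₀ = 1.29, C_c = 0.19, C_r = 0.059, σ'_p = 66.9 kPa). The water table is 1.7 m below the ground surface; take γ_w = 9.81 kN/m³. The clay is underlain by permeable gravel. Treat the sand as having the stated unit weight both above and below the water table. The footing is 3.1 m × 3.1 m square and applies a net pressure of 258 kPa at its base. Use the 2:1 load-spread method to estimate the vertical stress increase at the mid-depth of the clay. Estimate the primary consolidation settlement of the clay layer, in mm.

S_c ≈ 39.6 mm

Mid-depth of clay below the ground surface: z = 4 + 3/2 = 5.5 m.
Total vertical stress at mid-clay: σ_v = 17.7×4 + 17.3×1.5 = 96.75 kPa.
Pore pressure: u = 9.81×(5.5 − 1.7) = 37.278 kPa.
Initial effective stress: σ'_0 = σ_v − u = 96.75 − 37.278 = 59.472 kPa.
Stress increase at mid-clay by the 2:1 spreading method:
Δσ = qBL/((B+z)(L+z)) = 258×3.1×3.1/((3.1+5.5)(3.1+5.5)) = 33.523 kPa
Final effective stress: σ'_f = 59.472 + 33.523 = 92.995 kPa.
σ'_f = 92.995 > σ'_p = 66.9 kPa, so the stress path crosses the preconsolidation pressure — recompression up to σ'_p, then virgin compression beyond:
S_c = H/(1+e₀)·[C_r·log₁₀(σ'_p/σ'_0) + C_c·log₁₀(σ'_f/σ'_p)]
    = 3/2.29 × [0.059×log₁₀(66.9/59.472) + 0.19×log₁₀(92.995/66.9)]
    = 1.31 × [0.0030157 + 0.027176] = 0.03955 m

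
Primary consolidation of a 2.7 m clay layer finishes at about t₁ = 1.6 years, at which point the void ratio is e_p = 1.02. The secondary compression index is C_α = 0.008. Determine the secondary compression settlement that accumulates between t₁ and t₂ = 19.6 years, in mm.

S_s ≈ 11.6 mm

Secondary compression: S_s = C_α·H/(1+e_p)·log₁₀(t₂/t₁)
S_s = 0.008×2.7/(1+1.02)×log₁₀(19.6/1.6)
    = 0.01069 × 1.088 = 0.01164 m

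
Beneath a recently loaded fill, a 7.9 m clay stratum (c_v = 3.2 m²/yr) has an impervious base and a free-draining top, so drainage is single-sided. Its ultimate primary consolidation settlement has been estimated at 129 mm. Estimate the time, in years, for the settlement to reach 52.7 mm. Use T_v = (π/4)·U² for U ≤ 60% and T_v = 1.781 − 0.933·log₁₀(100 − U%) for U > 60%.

Drainage path length: H_d = H = 7.9 m (single drainage).
U = S(t)/S_ult = 52.7/129 = 0.4085.
U ≤ 60%: T_v = (π/4)·U² = (π/4)×0.40853² = 0.13108.
t = T_v·H_d²/c_v = 0.13108×7.9²/3.2 = 2.556 years.

t ≈ 2.56 years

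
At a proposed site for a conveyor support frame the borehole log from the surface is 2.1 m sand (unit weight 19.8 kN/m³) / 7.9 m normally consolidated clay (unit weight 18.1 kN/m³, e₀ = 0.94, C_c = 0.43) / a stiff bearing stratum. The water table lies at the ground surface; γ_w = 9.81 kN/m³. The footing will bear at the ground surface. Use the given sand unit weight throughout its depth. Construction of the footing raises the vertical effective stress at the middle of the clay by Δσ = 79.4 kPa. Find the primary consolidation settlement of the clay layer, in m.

S_c ≈ 0.69 m

Mid-depth of clay below the ground surface: z = 2.1 + 7.9/2 = 6.05 m.
Total vertical stress at mid-clay: σ_v = 19.8×2.1 + 18.1×3.95 = 113.08 kPa.
Pore pressure: u = 9.81×(6.05 − 0) = 59.351 kPa.
Initial effective stress: σ'_0 = σ_v − u = 113.08 − 59.351 = 53.729 kPa.
Final effective stress: σ'_f = σ'_0 + Δσ = 53.729 + 79.4 = 133.13 kPa.
Normally consolidated clay, so the full stress increment lies on the virgin compression line:
S_c = C_c·H/(1+e₀)·log₁₀(σ'_f/σ'_0) = 0.43×7.9/(1+0.94)×log₁₀(133.13/53.729)
    = 1.751 × 0.39407 = 0.69 m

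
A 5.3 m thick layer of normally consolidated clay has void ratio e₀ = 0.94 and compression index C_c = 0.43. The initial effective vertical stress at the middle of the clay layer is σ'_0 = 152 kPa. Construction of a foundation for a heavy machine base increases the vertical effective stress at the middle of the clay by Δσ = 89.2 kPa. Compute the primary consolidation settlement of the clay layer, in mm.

S_c ≈ 236 mm

Final effective stress: σ'_f = σ'_0 + Δσ = 152 + 89.2 = 241.2 kPa.
Normally consolidated clay, so the full stress increment lies on the virgin compression line:
S_c = C_c·H/(1+e₀)·log₁₀(σ'_f/σ'_0) = 0.43×5.3/(1+0.94)×log₁₀(241.2/152)
    = 1.1747 × 0.20053 = 0.2356 m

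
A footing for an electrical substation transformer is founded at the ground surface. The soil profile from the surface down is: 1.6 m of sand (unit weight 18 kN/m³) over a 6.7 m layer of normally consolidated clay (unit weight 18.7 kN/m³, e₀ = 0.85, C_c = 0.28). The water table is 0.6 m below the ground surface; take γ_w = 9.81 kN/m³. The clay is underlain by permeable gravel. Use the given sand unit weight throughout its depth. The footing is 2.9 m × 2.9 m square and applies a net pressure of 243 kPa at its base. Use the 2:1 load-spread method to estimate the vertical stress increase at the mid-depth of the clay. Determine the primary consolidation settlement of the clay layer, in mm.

S_c ≈ 228 mm

Mid-depth of clay below the ground surface: z = 1.6 + 6.7/2 = 4.95 m.
Total vertical stress at mid-clay: σ_v = 18×1.6 + 18.7×3.35 = 91.445 kPa.
Pore pressure: u = 9.81×(4.95 − 0.6) = 42.673 kPa.
Initial effective stress: σ'_0 = σ_v − u = 91.445 − 42.673 = 48.772 kPa.
Stress increase at mid-clay by the 2:1 spreading method:
Δσ = qBL/((B+z)(L+z)) = 243×2.9×2.9/((2.9+4.95)(2.9+4.95)) = 33.164 kPa
Final effective stress: σ'_f = σ'_0 + Δσ = 48.772 + 33.164 = 81.936 kPa.
Normally consolidated clay, so the full stress increment lies on the virgin compression line:
S_c = C_c·H/(1+e₀)·log₁₀(σ'_f/σ'_0) = 0.28×6.7/(1+0.85)×log₁₀(81.936/48.772)
    = 1.0141 × 0.2253 = 0.2285 m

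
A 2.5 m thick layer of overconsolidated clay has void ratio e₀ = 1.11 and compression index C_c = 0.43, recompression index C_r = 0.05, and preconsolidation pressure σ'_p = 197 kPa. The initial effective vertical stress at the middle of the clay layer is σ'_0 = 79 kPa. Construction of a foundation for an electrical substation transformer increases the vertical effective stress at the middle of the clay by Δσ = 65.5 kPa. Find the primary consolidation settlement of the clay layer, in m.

S_c ≈ 0.0155 m

Final effective stress: σ'_f = 79 + 65.5 = 144.5 kPa.
σ'_f = 144.5 ≤ σ'_p = 197 kPa, so the clay remains overconsolidated and only the recompression index applies:
S_c = C_r·H/(1+e₀)·log₁₀(σ'_f/σ'_0) = 0.05×2.5/2.11×log₁₀(144.5/79)
    = 0.05924 × 0.26224 = 0.01554 m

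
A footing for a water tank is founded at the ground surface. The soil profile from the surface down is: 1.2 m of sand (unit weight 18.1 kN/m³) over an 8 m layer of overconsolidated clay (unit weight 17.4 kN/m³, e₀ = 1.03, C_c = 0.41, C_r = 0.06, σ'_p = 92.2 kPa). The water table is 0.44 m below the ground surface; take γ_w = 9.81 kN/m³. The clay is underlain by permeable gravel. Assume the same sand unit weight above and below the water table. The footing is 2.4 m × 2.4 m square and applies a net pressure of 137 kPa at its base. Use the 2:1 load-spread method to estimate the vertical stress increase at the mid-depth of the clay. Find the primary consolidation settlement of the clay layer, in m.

Mid-depth of clay below the ground surface: z = 1.2 + 8/2 = 5.2 m.
Total vertical stress at mid-clay: σ_v = 18.1×1.2 + 17.4×4 = 91.32 kPa.
Pore pressure: u = 9.81×(5.2 − 0.44) = 46.696 kPa.
Initial effective stress: σ'_0 = σ_v − u = 91.32 − 46.696 = 44.624 kPa.
Stress increase at mid-clay by the 2:1 spreading method:
Δσ = qBL/((B+z)(L+z)) = 137×2.4×2.4/((2.4+5.2)(2.4+5.2)) = 13.662 kPa
Final effective stress: σ'_f = 44.624 + 13.662 = 58.286 kPa.
σ'_f = 58.286 ≤ σ'_p = 92.2 kPa, so the clay remains overconsolidated and only the recompression index applies:
S_c = C_r·H/(1+e₀)·log₁₀(σ'_f/σ'_0) = 0.06×8/2.03×log₁₀(58.286/44.624)
    = 0.23645 × 0.116 = 0.02743 m

S_c ≈ 0.0274 m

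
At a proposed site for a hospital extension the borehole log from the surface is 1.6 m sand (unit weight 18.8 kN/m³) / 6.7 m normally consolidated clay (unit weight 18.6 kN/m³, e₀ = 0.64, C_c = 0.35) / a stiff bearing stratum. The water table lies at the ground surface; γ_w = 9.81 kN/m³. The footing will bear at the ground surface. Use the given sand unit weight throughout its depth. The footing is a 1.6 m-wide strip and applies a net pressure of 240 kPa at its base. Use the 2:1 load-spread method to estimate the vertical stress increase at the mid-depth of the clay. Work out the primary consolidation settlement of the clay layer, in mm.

Mid-depth of clay below the ground surface: z = 1.6 + 6.7/2 = 4.95 m.
Total vertical stress at mid-clay: σ_v = 18.8×1.6 + 18.6×3.35 = 92.39 kPa.
Pore pressure: u = 9.81×(4.95 − 0) = 48.56 kPa.
Initial effective stress: σ'_0 = σ_v − u = 92.39 − 48.56 = 43.83 kPa.
Stress increase at mid-clay by the 2:1 spreading method:
Δσ = qB/(B+z) = 240×1.6/(1.6+4.95) = 58.626 kPa
Final effective stress: σ'_f = σ'_0 + Δσ = 43.83 + 58.626 = 102.46 kPa.
Normally consolidated clay, so the full stress increment lies on the virgin compression line:
S_c = C_c·H/(1+e₀)·log₁₀(σ'_f/σ'_0) = 0.35×6.7/(1+0.64)×log₁₀(102.46/43.83)
    = 1.4299 × 0.36878 = 0.5273 m

S_c ≈ 527 mm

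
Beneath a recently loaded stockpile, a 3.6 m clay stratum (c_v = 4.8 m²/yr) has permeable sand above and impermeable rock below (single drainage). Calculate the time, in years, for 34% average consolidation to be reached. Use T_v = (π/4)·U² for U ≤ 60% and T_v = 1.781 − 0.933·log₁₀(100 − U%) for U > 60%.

t ≈ 0.245 years

Drainage path length: H_d = H = 3.6 m (single drainage).
U ≤ 60%: T_v = (π/4)·U² = (π/4)×0.34² = 0.090792.
t = T_v·H_d²/c_v = 0.090792×3.6²/4.8 = 0.2451 years.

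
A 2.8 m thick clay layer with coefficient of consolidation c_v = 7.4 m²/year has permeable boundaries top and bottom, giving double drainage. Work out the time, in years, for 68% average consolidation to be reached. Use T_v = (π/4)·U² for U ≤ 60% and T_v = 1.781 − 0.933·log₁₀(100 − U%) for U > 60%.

t ≈ 0.0998 years

Drainage path length: H_d = H/2 = 1.4 m (double drainage).
U > 60%: T_v = 1.781 − 0.933·log₁₀(100 − 68) = 0.3767.
t = T_v·H_d²/c_v = 0.3767×1.4²/7.4 = 0.09977 years.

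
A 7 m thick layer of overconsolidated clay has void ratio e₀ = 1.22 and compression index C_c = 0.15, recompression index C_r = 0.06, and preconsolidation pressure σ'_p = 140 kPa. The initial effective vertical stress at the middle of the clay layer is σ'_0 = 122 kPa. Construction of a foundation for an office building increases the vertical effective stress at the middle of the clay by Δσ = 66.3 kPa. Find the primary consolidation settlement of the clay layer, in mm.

Final effective stress: σ'_f = 122 + 66.3 = 188.3 kPa.
σ'_f = 188.3 > σ'_p = 140 kPa, so the stress path crosses the preconsolidation pressure — recompression up to σ'_p, then virgin compression beyond:
S_c = H/(1+e₀)·[C_r·log₁₀(σ'_p/σ'_0) + C_c·log₁₀(σ'_f/σ'_p)]
    = 7/2.22 × [0.06×log₁₀(140/122) + 0.15×log₁₀(188.3/140)]
    = 3.1532 × [0.0035861 + 0.019308] = 0.07219 m

S_c ≈ 72.2 mm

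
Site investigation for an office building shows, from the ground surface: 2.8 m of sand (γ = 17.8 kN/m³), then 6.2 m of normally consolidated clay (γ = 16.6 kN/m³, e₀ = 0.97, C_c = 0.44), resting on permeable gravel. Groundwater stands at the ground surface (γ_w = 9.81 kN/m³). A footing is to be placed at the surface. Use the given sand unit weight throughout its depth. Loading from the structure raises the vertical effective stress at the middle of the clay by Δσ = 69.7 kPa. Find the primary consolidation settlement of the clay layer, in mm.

S_c ≈ 576 mm

Mid-depth of clay below the ground surface: z = 2.8 + 6.2/2 = 5.9 m.
Total vertical stress at mid-clay: σ_v = 17.8×2.8 + 16.6×3.1 = 101.3 kPa.
Pore pressure: u = 9.81×(5.9 − 0) = 57.879 kPa.
Initial effective stress: σ'_0 = σ_v − u = 101.3 − 57.879 = 43.421 kPa.
Final effective stress: σ'_f = σ'_0 + Δσ = 43.421 + 69.7 = 113.12 kPa.
Normally consolidated clay, so the full stress increment lies on the virgin compression line:
S_c = C_c·H/(1+e₀)·log₁₀(σ'_f/σ'_0) = 0.44×6.2/(1+0.97)×log₁₀(113.12/43.421)
    = 1.3848 × 0.41584 = 0.5759 m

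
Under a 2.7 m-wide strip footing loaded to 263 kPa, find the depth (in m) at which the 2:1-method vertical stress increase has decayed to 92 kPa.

z ≈ 5.02 m

2:1 spreading — at depth z the loaded area has grown by z in each plan dimension:
qB/(B+z) = Δσ_z ⇒ z = qB/Δσ_z − B = 263×2.7/92 − 2.7 = 5.018 m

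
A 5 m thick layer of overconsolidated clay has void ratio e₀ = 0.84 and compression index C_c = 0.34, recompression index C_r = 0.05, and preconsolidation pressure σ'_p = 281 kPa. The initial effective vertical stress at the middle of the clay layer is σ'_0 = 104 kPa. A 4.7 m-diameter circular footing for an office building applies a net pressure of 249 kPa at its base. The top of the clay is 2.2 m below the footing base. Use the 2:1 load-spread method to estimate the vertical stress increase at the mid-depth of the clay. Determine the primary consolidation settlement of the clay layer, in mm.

Mid-depth of clay below the footing base: z = 2.2 + 5/2 = 4.7 m.
Stress increase at mid-clay by the 2:1 spreading method:
Δσ ≈ qD²/(D+z)² = 249×4.7²/(4.7+4.7)² = 62.25 kPa
Final effective stress: σ'_f = 104 + 62.25 = 166.25 kPa.
σ'_f = 166.25 ≤ σ'_p = 281 kPa, so the clay remains overconsolidated and only the recompression index applies:
S_c = C_r·H/(1+e₀)·log₁₀(σ'_f/σ'_0) = 0.05×5/1.84×log₁₀(166.25/104)
    = 0.13587 × 0.20373 = 0.02768 m

S_c ≈ 27.7 mm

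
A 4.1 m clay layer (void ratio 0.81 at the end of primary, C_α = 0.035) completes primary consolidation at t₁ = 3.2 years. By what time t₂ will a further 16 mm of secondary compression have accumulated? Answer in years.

S_s = C_α·H/(1+e_p)·log₁₀(t₂/t₁) ⇒ log₁₀(t₂/t₁) = S_s·(1+e_p)/(C_α·H).
log₁₀(t₂/t₁) = 0.016 × (1+0.81) / (0.035×4.1) = 0.2018
t₂ = t₁ × 10^0.2018 = 3.2 × 1.592 = 5.093 years

t₂ ≈ 5.09 years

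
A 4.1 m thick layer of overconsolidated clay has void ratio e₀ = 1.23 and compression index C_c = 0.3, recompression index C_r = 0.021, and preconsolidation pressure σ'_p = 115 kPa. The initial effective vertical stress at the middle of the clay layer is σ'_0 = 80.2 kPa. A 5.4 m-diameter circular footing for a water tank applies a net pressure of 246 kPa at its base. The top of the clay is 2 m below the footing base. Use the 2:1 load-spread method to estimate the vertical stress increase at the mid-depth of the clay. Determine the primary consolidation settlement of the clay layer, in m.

Mid-depth of clay below the footing base: z = 2 + 4.1/2 = 4.05 m.
Stress increase at mid-clay by the 2:1 spreading method:
Δσ ≈ qD²/(D+z)² = 246×5.4²/(5.4+4.05)² = 80.327 kPa
Final effective stress: σ'_f = 80.2 + 80.327 = 160.53 kPa.
σ'_f = 160.53 > σ'_p = 115 kPa, so the stress path crosses the preconsolidation pressure — recompression up to σ'_p, then virgin compression beyond:
S_c = H/(1+e₀)·[C_r·log₁₀(σ'_p/σ'_0) + C_c·log₁₀(σ'_f/σ'_p)]
    = 4.1/2.23 × [0.021×log₁₀(115/80.2) + 0.3×log₁₀(160.53/115)]
    = 1.8386 × [0.003287 + 0.043458] = 0.08595 m

S_c ≈ 0.0859 m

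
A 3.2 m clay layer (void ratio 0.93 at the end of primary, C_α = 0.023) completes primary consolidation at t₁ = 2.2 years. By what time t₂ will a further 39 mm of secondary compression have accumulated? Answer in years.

S_s = C_α·H/(1+e_p)·log₁₀(t₂/t₁) ⇒ log₁₀(t₂/t₁) = S_s·(1+e_p)/(C_α·H).
log₁₀(t₂/t₁) = 0.039 × (1+0.93) / (0.023×3.2) = 1.023
t₂ = t₁ × 10^1.023 = 2.2 × 10.54 = 23.18 years

t₂ ≈ 23.2 years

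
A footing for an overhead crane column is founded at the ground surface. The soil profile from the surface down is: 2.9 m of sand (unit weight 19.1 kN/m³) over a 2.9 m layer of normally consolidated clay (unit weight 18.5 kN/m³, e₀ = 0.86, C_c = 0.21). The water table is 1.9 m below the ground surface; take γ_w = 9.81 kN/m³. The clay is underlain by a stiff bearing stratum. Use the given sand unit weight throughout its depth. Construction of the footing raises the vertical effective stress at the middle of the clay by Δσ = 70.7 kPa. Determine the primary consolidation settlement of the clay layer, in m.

S_c ≈ 0.113 m

Mid-depth of clay below the ground surface: z = 2.9 + 2.9/2 = 4.35 m.
Total vertical stress at mid-clay: σ_v = 19.1×2.9 + 18.5×1.45 = 82.215 kPa.
Pore pressure: u = 9.81×(4.35 − 1.9) = 24.035 kPa.
Initial effective stress: σ'_0 = σ_v − u = 82.215 − 24.035 = 58.18 kPa.
Final effective stress: σ'_f = σ'_0 + Δσ = 58.18 + 70.7 = 128.88 kPa.
Normally consolidated clay, so the full stress increment lies on the virgin compression line:
S_c = C_c·H/(1+e₀)·log₁₀(σ'_f/σ'_0) = 0.21×2.9/(1+0.86)×log₁₀(128.88/58.18)
    = 0.32742 × 0.34541 = 0.1131 m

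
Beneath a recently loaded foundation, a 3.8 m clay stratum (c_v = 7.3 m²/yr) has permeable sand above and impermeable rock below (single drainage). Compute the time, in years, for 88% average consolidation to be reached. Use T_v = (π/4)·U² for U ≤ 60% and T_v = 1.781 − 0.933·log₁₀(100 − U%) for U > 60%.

Drainage path length: H_d = H = 3.8 m (single drainage).
U > 60%: T_v = 1.781 − 0.933·log₁₀(100 − 88) = 0.77412.
t = T_v·H_d²/c_v = 0.77412×3.8²/7.3 = 1.531 years.

t ≈ 1.53 years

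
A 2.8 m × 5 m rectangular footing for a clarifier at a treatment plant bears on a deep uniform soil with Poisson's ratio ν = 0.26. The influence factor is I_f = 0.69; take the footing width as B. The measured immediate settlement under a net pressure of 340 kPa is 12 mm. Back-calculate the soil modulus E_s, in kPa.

E_s ≈ 51000 kPa

S_e = q·B·(1−ν²)/E_s · I_f  ⇒  E_s = q·B·(1−ν²)·I_f / S_e.
E_s = 340 × 2.8 × 0.9324 × 0.69 / 0.012 = 51040 kPa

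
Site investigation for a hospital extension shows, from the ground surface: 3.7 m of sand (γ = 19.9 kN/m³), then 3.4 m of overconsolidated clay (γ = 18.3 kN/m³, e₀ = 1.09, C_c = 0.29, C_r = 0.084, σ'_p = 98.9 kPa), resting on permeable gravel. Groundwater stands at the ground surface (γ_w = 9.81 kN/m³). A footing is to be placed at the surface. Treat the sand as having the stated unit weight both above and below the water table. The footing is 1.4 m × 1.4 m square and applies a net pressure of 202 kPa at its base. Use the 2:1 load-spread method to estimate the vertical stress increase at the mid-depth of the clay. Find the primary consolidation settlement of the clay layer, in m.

Mid-depth of clay below the ground surface: z = 3.7 + 3.4/2 = 5.4 m.
Total vertical stress at mid-clay: σ_v = 19.9×3.7 + 18.3×1.7 = 104.74 kPa.
Pore pressure: u = 9.81×(5.4 − 0) = 52.974 kPa.
Initial effective stress: σ'_0 = σ_v − u = 104.74 − 52.974 = 51.766 kPa.
Stress increase at mid-clay by the 2:1 spreading method:
Δσ = qBL/((B+z)(L+z)) = 202×1.4×1.4/((1.4+5.4)(1.4+5.4)) = 8.5623 kPa
Final effective stress: σ'_f = 51.766 + 8.5623 = 60.328 kPa.
σ'_f = 60.328 ≤ σ'_p = 98.9 kPa, so the clay remains overconsolidated and only the recompression index applies:
S_c = C_r·H/(1+e₀)·log₁₀(σ'_f/σ'_0) = 0.084×3.4/2.09×log₁₀(60.328/51.766)
    = 0.13665 × 0.066474 = 0.009084 m

S_c ≈ 0.00908 m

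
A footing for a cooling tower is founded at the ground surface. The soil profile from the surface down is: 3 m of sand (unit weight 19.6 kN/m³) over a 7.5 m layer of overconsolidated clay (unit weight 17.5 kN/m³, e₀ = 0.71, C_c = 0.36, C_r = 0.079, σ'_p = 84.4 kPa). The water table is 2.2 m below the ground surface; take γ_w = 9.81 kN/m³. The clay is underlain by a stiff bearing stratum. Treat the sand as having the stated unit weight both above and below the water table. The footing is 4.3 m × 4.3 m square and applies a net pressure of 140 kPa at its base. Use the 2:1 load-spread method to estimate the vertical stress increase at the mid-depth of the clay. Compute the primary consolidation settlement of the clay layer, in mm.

S_c ≈ 132 mm

Mid-depth of clay below the ground surface: z = 3 + 7.5/2 = 6.75 m.
Total vertical stress at mid-clay: σ_v = 19.6×3 + 17.5×3.75 = 124.43 kPa.
Pore pressure: u = 9.81×(6.75 − 2.2) = 44.636 kPa.
Initial effective stress: σ'_0 = σ_v − u = 124.43 − 44.636 = 79.794 kPa.
Stress increase at mid-clay by the 2:1 spreading method:
Δσ = qBL/((B+z)(L+z)) = 140×4.3×4.3/((4.3+6.75)(4.3+6.75)) = 21.2 kPa
Final effective stress: σ'_f = 79.794 + 21.2 = 100.99 kPa.
σ'_f = 100.99 > σ'_p = 84.4 kPa, so the stress path crosses the preconsolidation pressure — recompression up to σ'_p, then virgin compression beyond:
S_c = H/(1+e₀)·[C_r·log₁₀(σ'_p/σ'_0) + C_c·log₁₀(σ'_f/σ'_p)]
    = 7.5/1.71 × [0.079×log₁₀(84.4/79.794) + 0.36×log₁₀(100.99/84.4)]
    = 4.386 × [0.0019254 + 0.028057] = 0.1315 m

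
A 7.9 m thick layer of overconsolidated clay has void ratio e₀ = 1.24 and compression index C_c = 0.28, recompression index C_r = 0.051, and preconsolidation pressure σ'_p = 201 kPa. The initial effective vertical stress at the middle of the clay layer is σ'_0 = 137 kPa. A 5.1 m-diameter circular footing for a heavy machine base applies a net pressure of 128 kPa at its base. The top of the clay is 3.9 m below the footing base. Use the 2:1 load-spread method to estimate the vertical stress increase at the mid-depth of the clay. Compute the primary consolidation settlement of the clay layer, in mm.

S_c ≈ 10.6 mm

Mid-depth of clay below the footing base: z = 3.9 + 7.9/2 = 7.85 m.
Stress increase at mid-clay by the 2:1 spreading method:
Δσ ≈ qD²/(D+z)² = 128×5.1²/(5.1+7.85)² = 19.852 kPa
Final effective stress: σ'_f = 137 + 19.852 = 156.85 kPa.
σ'_f = 156.85 ≤ σ'_p = 201 kPa, so the clay remains overconsolidated and only the recompression index applies:
S_c = C_r·H/(1+e₀)·log₁₀(σ'_f/σ'_0) = 0.051×7.9/2.24×log₁₀(156.85/137)
    = 0.17987 × 0.058764 = 0.01057 m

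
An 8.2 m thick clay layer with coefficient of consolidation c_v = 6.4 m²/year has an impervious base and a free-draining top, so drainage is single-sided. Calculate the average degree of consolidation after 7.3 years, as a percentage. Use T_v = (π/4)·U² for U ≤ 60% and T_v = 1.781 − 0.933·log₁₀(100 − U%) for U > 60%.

Drainage path length: H_d = H = 8.2 m (single drainage).
T_v = c_v·t/H_d² = 6.4×7.3/8.2² = 0.69482.
T_v = 0.69482 corresponds to the U > 60% branch:
U = 1 − 10^((1.781 − T_v)/0.933)/100 = 0.8541

U ≈ 85.4 %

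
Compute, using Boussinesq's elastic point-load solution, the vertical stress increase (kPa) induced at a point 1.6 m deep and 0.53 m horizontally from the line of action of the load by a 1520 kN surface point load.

Boussinesq vertical stress below a point load on an elastic half-space:
Δσ_z = 3P/(2πz²) · [1 + (r/z)²]^(−5/2)
r/z = 0.53/1.6 = 0.33125; [1+(r/z)²]^(−5/2) = 0.77083.
Δσ_z = 3×1520/(2π×1.6²) × 0.77083 = 283.49 × 0.77083 = 218.5 kPa

Δσ_z ≈ 219 kPa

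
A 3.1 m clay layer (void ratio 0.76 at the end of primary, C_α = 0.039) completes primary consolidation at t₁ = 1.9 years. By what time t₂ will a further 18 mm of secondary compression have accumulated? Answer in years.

S_s = C_α·H/(1+e_p)·log₁₀(t₂/t₁) ⇒ log₁₀(t₂/t₁) = S_s·(1+e_p)/(C_α·H).
log₁₀(t₂/t₁) = 0.018 × (1+0.76) / (0.039×3.1) = 0.262
t₂ = t₁ × 10^0.262 = 1.9 × 1.828 = 3.474 years

t₂ ≈ 3.47 years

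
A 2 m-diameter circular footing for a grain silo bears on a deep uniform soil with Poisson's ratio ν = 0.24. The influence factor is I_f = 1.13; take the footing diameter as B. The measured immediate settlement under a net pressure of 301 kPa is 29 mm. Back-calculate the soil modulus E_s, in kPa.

E_s ≈ 22100 kPa

S_e = q·B·(1−ν²)/E_s · I_f  ⇒  E_s = q·B·(1−ν²)·I_f / S_e.
E_s = 301 × 2 × 0.9424 × 1.13 / 0.029 = 22110 kPa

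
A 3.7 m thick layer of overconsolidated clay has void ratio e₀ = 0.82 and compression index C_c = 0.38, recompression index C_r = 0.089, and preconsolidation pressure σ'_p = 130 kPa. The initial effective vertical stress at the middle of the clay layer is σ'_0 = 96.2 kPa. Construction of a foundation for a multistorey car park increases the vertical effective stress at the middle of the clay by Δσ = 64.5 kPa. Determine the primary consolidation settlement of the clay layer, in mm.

S_c ≈ 94.8 mm

Final effective stress: σ'_f = 96.2 + 64.5 = 160.7 kPa.
σ'_f = 160.7 > σ'_p = 130 kPa, so the stress path crosses the preconsolidation pressure — recompression up to σ'_p, then virgin compression beyond:
S_c = H/(1+e₀)·[C_r·log₁₀(σ'_p/σ'_0) + C_c·log₁₀(σ'_f/σ'_p)]
    = 3.7/1.82 × [0.089×log₁₀(130/96.2) + 0.38×log₁₀(160.7/130)]
    = 2.033 × [0.011638 + 0.034988] = 0.09479 m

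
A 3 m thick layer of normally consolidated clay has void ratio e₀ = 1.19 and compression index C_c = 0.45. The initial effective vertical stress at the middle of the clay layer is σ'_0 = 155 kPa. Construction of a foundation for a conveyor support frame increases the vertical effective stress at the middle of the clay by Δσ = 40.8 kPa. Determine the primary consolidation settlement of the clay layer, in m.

Final effective stress: σ'_f = σ'_0 + Δσ = 155 + 40.8 = 195.8 kPa.
Normally consolidated clay, so the full stress increment lies on the virgin compression line:
S_c = C_c·H/(1+e₀)·log₁₀(σ'_f/σ'_0) = 0.45×3/(1+1.19)×log₁₀(195.8/155)
    = 0.61644 × 0.10148 = 0.06256 m

S_c ≈ 0.0626 m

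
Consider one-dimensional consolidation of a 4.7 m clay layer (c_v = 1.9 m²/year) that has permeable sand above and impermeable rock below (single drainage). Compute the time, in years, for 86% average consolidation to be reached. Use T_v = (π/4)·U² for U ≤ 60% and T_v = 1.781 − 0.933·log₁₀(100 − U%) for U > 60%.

Drainage path length: H_d = H = 4.7 m (single drainage).
U > 60%: T_v = 1.781 − 0.933·log₁₀(100 − 86) = 0.71166.
t = T_v·H_d²/c_v = 0.71166×4.7²/1.9 = 8.274 years.

t ≈ 8.27 years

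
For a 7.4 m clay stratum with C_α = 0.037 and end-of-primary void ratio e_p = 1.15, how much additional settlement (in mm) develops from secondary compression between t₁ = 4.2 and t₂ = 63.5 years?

S_s ≈ 150 mm

Secondary compression: S_s = C_α·H/(1+e_p)·log₁₀(t₂/t₁)
S_s = 0.037×7.4/(1+1.15)×log₁₀(63.5/4.2)
    = 0.1273 × 1.18 = 0.1502 m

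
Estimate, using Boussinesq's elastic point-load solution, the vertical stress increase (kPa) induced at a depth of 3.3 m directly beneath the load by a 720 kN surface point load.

Δσ_z ≈ 31.6 kPa

Boussinesq vertical stress below a point load on an elastic half-space:
Δσ_z = 3P/(2πz²) · [1 + (r/z)²]^(−5/2)
r/z = 0/3.3 = 0; [1+(r/z)²]^(−5/2) = 1.
Δσ_z = 3×720/(2π×3.3²) × 1 = 31.568 × 1 = 31.57 kPa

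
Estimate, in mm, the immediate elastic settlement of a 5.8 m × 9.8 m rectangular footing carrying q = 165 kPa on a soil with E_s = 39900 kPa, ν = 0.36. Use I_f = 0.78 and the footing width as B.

S_e ≈ 16.3 mm

Immediate (elastic) settlement: S_e = q·B·(1−ν²)/E_s · I_f.
S_e = 165 × 5.8 × (1 − 0.36²) / 39900 × 0.78
    = 165 × 5.8 × 0.8704 / 39900 × 0.78
    = 0.01628 m = 16.28 mm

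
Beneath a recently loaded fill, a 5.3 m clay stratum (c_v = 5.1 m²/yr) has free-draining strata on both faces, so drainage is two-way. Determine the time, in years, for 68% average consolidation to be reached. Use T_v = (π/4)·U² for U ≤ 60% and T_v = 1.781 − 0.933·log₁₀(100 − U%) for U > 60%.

t ≈ 0.519 years

Drainage path length: H_d = H/2 = 2.65 m (double drainage).
U > 60%: T_v = 1.781 − 0.933·log₁₀(100 − 68) = 0.3767.
t = T_v·H_d²/c_v = 0.3767×2.65²/5.1 = 0.5187 years.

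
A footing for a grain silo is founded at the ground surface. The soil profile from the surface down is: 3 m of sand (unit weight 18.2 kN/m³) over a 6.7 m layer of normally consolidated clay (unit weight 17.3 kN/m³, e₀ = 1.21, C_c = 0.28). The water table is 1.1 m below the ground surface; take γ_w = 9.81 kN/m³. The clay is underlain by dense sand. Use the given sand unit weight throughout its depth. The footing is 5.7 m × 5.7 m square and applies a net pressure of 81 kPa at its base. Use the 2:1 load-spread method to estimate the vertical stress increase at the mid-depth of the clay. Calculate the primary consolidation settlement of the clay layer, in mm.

S_c ≈ 95.8 mm

Mid-depth of clay below the ground surface: z = 3 + 6.7/2 = 6.35 m.
Total vertical stress at mid-clay: σ_v = 18.2×3 + 17.3×3.35 = 112.56 kPa.
Pore pressure: u = 9.81×(6.35 − 1.1) = 51.503 kPa.
Initial effective stress: σ'_0 = σ_v − u = 112.56 − 51.503 = 61.057 kPa.
Stress increase at mid-clay by the 2:1 spreading method:
Δσ = qBL/((B+z)(L+z)) = 81×5.7×5.7/((5.7+6.35)(5.7+6.35)) = 18.124 kPa
Final effective stress: σ'_f = σ'_0 + Δσ = 61.057 + 18.124 = 79.181 kPa.
Normally consolidated clay, so the full stress increment lies on the virgin compression line:
S_c = C_c·H/(1+e₀)·log₁₀(σ'_f/σ'_0) = 0.28×6.7/(1+1.21)×log₁₀(79.181/61.057)
    = 0.84887 × 0.11289 = 0.09583 m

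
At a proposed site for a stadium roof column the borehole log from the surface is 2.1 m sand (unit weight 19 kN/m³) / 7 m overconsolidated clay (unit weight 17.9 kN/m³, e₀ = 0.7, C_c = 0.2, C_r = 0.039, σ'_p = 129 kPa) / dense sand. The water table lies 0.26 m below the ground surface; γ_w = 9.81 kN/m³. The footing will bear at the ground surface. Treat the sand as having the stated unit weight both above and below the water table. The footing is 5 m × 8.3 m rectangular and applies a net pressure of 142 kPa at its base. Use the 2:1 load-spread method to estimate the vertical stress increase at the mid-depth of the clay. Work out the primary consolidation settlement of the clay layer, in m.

S_c ≈ 0.0409 m

Mid-depth of clay below the ground surface: z = 2.1 + 7/2 = 5.6 m.
Total vertical stress at mid-clay: σ_v = 19×2.1 + 17.9×3.5 = 102.55 kPa.
Pore pressure: u = 9.81×(5.6 − 0.26) = 52.385 kPa.
Initial effective stress: σ'_0 = σ_v − u = 102.55 − 52.385 = 50.165 kPa.
Stress increase at mid-clay by the 2:1 spreading method:
Δσ = qBL/((B+z)(L+z)) = 142×5×8.3/((5+5.6)(8.3+5.6)) = 39.996 kPa
Final effective stress: σ'_f = 50.165 + 39.996 = 90.161 kPa.
σ'_f = 90.161 ≤ σ'_p = 129 kPa, so the clay remains overconsolidated and only the recompression index applies:
S_c = C_r·H/(1+e₀)·log₁₀(σ'_f/σ'_0) = 0.039×7/1.7×log₁₀(90.161/50.165)
    = 0.16059 × 0.25462 = 0.04089 m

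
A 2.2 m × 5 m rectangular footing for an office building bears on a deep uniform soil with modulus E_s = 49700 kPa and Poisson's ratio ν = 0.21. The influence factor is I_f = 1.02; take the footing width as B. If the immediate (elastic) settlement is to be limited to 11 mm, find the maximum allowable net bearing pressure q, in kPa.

q ≈ 255 kPa

S_e = q·B·(1−ν²)/E_s · I_f  ⇒  q = S_e·E_s / (B·(1−ν²)·I_f).
q = 0.011 × 49700 / (2.2 × 0.9559 × 1.02) = 254.9 kPa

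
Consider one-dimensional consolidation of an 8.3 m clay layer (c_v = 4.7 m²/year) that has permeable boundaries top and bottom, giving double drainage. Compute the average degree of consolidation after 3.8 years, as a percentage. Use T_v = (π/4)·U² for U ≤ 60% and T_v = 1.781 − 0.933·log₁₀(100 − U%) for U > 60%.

Drainage path length: H_d = H/2 = 4.15 m (double drainage).
T_v = c_v·t/H_d² = 4.7×3.8/4.15² = 1.037.
T_v = 1.037 corresponds to the U > 60% branch:
U = 1 − 10^((1.781 − T_v)/0.933)/100 = 0.9373

U ≈ 93.7 %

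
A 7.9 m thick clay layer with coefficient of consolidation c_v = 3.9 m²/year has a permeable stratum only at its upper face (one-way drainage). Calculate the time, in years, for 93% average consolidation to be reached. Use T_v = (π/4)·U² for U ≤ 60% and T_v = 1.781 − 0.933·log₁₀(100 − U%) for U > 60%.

Drainage path length: H_d = H = 7.9 m (single drainage).
U > 60%: T_v = 1.781 − 0.933·log₁₀(100 − 93) = 0.99252.
t = T_v·H_d²/c_v = 0.99252×7.9²/3.9 = 15.88 years.

t ≈ 15.9 years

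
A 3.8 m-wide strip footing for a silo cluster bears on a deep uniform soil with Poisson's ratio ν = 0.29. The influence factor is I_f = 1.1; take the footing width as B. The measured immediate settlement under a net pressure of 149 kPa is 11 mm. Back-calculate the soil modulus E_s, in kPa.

S_e = q·B·(1−ν²)/E_s · I_f  ⇒  E_s = q·B·(1−ν²)·I_f / S_e.
E_s = 149 × 3.8 × 0.9159 × 1.1 / 0.011 = 51860 kPa

E_s ≈ 51900 kPa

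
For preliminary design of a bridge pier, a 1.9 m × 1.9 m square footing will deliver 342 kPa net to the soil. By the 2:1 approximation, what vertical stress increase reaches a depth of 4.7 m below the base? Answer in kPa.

By the 2:1 method the load spreads at 1 horizontal : 2 vertical, so at depth z the loaded area has grown by z in each plan dimension:
Δσ = qBL/((B+z)(L+z)) = 342×1.9×1.9/((1.9+4.7)(1.9+4.7)) = 28.343 kPa

Δσ_z ≈ 28.3 kPa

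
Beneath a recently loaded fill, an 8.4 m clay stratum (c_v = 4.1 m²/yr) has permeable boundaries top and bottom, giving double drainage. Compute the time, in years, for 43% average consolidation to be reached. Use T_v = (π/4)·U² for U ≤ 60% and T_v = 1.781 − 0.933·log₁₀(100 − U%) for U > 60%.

t ≈ 0.625 years

Drainage path length: H_d = H/2 = 4.2 m (double drainage).
U ≤ 60%: T_v = (π/4)·U² = (π/4)×0.43² = 0.14522.
t = T_v·H_d²/c_v = 0.14522×4.2²/4.1 = 0.6248 years.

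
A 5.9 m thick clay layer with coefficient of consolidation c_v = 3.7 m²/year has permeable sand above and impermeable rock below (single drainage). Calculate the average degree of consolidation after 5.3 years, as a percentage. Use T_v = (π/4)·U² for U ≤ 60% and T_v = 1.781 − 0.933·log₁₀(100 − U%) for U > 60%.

Drainage path length: H_d = H = 5.9 m (single drainage).
T_v = c_v·t/H_d² = 3.7×5.3/5.9² = 0.56334.
T_v = 0.56334 corresponds to the U > 60% branch:
U = 1 − 10^((1.781 − T_v)/0.933)/100 = 0.7981

U ≈ 79.8 %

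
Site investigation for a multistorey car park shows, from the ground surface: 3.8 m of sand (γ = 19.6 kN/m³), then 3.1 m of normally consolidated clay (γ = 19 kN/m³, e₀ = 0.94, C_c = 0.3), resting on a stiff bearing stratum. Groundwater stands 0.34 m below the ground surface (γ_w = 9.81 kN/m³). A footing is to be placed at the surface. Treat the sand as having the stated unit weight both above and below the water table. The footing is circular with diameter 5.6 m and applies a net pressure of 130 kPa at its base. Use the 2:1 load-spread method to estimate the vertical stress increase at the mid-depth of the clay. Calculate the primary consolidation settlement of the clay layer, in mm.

Mid-depth of clay below the ground surface: z = 3.8 + 3.1/2 = 5.35 m.
Total vertical stress at mid-clay: σ_v = 19.6×3.8 + 19×1.55 = 103.93 kPa.
Pore pressure: u = 9.81×(5.35 − 0.34) = 49.148 kPa.
Initial effective stress: σ'_0 = σ_v − u = 103.93 − 49.148 = 54.782 kPa.
Stress increase at mid-clay by the 2:1 spreading method:
Δσ ≈ qD²/(D+z)² = 130×5.6²/(5.6+5.35)² = 34.001 kPa
Final effective stress: σ'_f = σ'_0 + Δσ = 54.782 + 34.001 = 88.783 kPa.
Normally consolidated clay, so the full stress increment lies on the virgin compression line:
S_c = C_c·H/(1+e₀)·log₁₀(σ'_f/σ'_0) = 0.3×3.1/(1+0.94)×log₁₀(88.783/54.782)
    = 0.47938 × 0.20969 = 0.1005 m

S_c ≈ 101 mm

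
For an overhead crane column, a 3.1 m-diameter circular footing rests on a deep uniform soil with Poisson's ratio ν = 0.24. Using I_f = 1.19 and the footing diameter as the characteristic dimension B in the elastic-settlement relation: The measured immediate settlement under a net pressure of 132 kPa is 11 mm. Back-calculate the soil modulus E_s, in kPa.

E_s ≈ 41700 kPa

S_e = q·B·(1−ν²)/E_s · I_f  ⇒  E_s = q·B·(1−ν²)·I_f / S_e.
E_s = 132 × 3.1 × 0.9424 × 1.19 / 0.011 = 41720 kPa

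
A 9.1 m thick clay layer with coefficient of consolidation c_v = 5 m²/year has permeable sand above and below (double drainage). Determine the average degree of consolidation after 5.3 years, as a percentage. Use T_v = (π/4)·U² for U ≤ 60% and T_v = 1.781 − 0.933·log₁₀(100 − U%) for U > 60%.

U ≈ 96.6 %

Drainage path length: H_d = H/2 = 4.55 m (double drainage).
T_v = c_v·t/H_d² = 5×5.3/4.55² = 1.28.
T_v = 1.28 corresponds to the U > 60% branch:
U = 1 − 10^((1.781 − T_v)/0.933)/100 = 0.9656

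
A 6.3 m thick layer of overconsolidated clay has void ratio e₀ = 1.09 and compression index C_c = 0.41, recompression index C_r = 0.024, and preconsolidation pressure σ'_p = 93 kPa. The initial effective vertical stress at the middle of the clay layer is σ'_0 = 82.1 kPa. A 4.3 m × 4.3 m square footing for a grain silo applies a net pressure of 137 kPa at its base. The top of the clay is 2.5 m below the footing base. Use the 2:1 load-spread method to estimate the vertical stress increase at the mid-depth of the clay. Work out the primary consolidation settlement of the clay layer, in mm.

Mid-depth of clay below the footing base: z = 2.5 + 6.3/2 = 5.65 m.
Stress increase at mid-clay by the 2:1 spreading method:
Δσ = qBL/((B+z)(L+z)) = 137×4.3×4.3/((4.3+5.65)(4.3+5.65)) = 25.587 kPa
Final effective stress: σ'_f = 82.1 + 25.587 = 107.69 kPa.
σ'_f = 107.69 > σ'_p = 93 kPa, so the stress path crosses the preconsolidation pressure — recompression up to σ'_p, then virgin compression beyond:
S_c = H/(1+e₀)·[C_r·log₁₀(σ'_p/σ'_0) + C_c·log₁₀(σ'_f/σ'_p)]
    = 6.3/2.09 × [0.024×log₁₀(93/82.1) + 0.41×log₁₀(107.69/93)]
    = 3.0144 × [0.0012994 + 0.026114] = 0.08263 m

S_c ≈ 82.6 mm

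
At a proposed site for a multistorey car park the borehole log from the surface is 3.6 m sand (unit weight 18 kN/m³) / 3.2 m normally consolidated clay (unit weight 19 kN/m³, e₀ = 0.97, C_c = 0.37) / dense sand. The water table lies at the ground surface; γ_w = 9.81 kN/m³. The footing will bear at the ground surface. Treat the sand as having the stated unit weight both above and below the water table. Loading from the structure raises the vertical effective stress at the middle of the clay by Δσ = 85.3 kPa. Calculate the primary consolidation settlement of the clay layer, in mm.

Mid-depth of clay below the ground surface: z = 3.6 + 3.2/2 = 5.2 m.
Total vertical stress at mid-clay: σ_v = 18×3.6 + 19×1.6 = 95.2 kPa.
Pore pressure: u = 9.81×(5.2 − 0) = 51.012 kPa.
Initial effective stress: σ'_0 = σ_v − u = 95.2 − 51.012 = 44.188 kPa.
Final effective stress: σ'_f = σ'_0 + Δσ = 44.188 + 85.3 = 129.49 kPa.
Normally consolidated clay, so the full stress increment lies on the virgin compression line:
S_c = C_c·H/(1+e₀)·log₁₀(σ'_f/σ'_0) = 0.37×3.2/(1+0.97)×log₁₀(129.49/44.188)
    = 0.60102 × 0.46693 = 0.2806 m

S_c ≈ 281 mm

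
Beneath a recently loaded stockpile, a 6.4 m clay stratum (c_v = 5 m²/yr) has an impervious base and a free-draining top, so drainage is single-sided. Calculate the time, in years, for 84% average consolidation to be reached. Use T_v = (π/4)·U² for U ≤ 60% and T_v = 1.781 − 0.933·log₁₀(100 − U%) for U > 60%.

Drainage path length: H_d = H = 6.4 m (single drainage).
U > 60%: T_v = 1.781 − 0.933·log₁₀(100 − 84) = 0.65756.
t = T_v·H_d²/c_v = 0.65756×6.4²/5 = 5.387 years.

t ≈ 5.39 years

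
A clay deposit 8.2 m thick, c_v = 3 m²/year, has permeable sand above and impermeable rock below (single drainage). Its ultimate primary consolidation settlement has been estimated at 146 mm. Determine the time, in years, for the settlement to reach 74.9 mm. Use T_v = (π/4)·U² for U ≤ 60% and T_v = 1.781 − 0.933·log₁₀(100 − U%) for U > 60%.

Drainage path length: H_d = H = 8.2 m (single drainage).
U = S(t)/S_ult = 74.9/146 = 0.513.
U ≤ 60%: T_v = (π/4)·U² = (π/4)×0.51301² = 0.2067.
t = T_v·H_d²/c_v = 0.2067×8.2²/3 = 4.633 years.

t ≈ 4.63 years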